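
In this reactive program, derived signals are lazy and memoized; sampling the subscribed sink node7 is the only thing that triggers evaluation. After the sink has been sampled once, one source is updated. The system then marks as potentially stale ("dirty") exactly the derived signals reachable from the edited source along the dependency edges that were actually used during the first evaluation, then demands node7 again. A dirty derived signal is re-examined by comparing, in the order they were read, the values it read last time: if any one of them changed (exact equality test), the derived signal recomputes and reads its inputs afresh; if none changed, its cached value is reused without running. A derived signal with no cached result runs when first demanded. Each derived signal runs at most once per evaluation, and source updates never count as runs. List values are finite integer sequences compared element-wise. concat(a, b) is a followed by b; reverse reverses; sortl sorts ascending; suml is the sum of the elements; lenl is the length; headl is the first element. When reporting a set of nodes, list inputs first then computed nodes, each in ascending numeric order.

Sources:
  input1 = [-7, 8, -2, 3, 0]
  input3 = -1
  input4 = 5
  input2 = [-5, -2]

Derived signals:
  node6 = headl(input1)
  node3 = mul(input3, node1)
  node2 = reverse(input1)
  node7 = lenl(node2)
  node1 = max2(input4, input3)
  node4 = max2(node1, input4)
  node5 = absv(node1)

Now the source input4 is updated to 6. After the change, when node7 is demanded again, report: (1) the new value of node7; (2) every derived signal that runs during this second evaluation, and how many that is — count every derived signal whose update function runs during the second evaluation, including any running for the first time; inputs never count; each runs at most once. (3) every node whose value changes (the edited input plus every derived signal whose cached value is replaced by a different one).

Demanding node7 again yields 5.
0 derived signals run: none.
The nodes whose values change: input4.
Note the shortcut — input4 feeds only undemanded nodes, so no recomputation happens.

First demand of the output computes:
  node2 = reverse([-7, 8, -2, 3, 0]) = [0, 3, -2, 8, -7]
  node7 = lenl([0, 3, -2, 8, -7]) = 5

After the edit, cleaning proceeds:
  input4 only reaches undemanded nodes; the second demand re-runs nothing.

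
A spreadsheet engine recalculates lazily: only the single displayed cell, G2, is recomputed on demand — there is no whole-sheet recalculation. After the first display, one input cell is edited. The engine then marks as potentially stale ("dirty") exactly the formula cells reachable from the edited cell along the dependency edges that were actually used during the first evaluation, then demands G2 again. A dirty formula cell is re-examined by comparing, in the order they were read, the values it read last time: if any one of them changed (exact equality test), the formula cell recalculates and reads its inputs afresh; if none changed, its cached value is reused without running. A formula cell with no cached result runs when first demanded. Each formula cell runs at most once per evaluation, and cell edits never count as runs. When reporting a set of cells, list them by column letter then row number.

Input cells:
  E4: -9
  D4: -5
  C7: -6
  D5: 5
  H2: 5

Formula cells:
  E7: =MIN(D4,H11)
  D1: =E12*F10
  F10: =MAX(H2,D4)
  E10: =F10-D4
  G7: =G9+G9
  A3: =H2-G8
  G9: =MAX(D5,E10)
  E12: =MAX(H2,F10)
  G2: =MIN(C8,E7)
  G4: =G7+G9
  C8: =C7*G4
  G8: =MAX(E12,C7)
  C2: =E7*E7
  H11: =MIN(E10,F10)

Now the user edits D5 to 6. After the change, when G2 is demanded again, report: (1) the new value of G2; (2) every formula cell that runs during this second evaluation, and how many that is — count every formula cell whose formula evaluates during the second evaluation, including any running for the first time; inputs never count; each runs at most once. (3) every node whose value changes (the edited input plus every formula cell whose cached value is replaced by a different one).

First evaluation (everything demanded from the output):
  F10 = MAX(5, -5) = 5
  E10 = 5 - -5 = 10
  G9 = MAX(5, 10) = 10
  G7 = 10 + 10 = 20
  G4 = 20 + 10 = 30
  C8 = -6 * 30 = -180
  H11 = MIN(10, 5) = 5
  E7 = MIN(-5, 5) = -5
  G2 = MIN(-180, -5) = -180

Propagation after the edit:
  G9: runs — D5 5->6; result 10 (same value as before).
  G7: checked — values it read are unchanged (G9 unchanged, G9 unchanged); reused cached 20 without running.
  G4: checked — values it read are unchanged (G7 unchanged, G9 unchanged); reused cached 30 without running.
  C8: checked — values it read are unchanged (C7 unchanged, G4 unchanged); reused cached -180 without running.
  G2: checked — values it read are unchanged (C8 unchanged, E7 unchanged); reused cached -180 without running.

Key observation: the change is absorbed at G9 — it re-runs but produces the same value, and the output's value is unchanged.

New value of G2: -180.
Formula cells that run: G9 — 1 in total.
Values that change: D5.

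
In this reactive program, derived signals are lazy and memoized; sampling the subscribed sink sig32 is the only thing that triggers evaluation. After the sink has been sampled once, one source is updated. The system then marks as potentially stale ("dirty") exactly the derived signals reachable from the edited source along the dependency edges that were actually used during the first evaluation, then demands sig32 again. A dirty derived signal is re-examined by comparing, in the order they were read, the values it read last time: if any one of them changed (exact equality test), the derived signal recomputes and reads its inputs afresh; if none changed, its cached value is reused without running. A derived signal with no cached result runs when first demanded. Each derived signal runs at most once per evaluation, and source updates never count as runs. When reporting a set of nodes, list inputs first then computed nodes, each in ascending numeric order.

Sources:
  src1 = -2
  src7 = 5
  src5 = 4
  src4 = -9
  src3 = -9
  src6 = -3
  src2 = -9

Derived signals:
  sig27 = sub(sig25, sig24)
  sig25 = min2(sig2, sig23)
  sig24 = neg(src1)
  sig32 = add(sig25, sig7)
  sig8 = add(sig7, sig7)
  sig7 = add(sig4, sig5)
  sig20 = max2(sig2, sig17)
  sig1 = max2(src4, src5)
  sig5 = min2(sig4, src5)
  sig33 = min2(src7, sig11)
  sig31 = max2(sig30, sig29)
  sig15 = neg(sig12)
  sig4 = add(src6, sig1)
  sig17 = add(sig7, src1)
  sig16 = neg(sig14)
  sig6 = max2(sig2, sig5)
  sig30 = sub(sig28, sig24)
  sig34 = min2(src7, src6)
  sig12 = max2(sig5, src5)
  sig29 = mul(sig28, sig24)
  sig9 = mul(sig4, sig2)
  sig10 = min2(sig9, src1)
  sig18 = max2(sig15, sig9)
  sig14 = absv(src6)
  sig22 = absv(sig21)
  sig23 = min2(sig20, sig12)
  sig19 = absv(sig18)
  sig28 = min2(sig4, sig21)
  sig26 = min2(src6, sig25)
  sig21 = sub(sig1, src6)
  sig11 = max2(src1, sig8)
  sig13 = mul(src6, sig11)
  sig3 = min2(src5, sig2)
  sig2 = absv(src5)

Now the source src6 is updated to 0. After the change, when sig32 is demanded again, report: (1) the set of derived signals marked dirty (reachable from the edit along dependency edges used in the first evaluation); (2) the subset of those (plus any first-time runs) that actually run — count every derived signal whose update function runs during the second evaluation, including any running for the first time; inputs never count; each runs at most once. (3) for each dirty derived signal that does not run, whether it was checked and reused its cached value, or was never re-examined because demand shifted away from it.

The edit dirties: sig4, sig5, sig7, sig12, sig17, sig20, sig23, sig25, sig32.
8 derived signals run: sig4, sig5, sig7, sig12, sig17, sig20, sig23, sig32.
Cache hits after checking: sig25.
Note where the cutoff bites: sig25 is checked, finds nothing changed, and keeps its cache.

First demand of the output computes:
  sig1 = max2(-9, 4) = 4
  sig2 = absv(4) = 4
  sig4 = add(-3, 4) = 1
  sig5 = min2(1, 4) = 1
  sig7 = add(1, 1) = 2
  sig12 = max2(1, 4) = 4
  sig17 = add(2, -2) = 0
  sig20 = max2(4, 0) = 4
  sig23 = min2(4, 4) = 4
  sig25 = min2(4, 4) = 4
  sig32 = add(4, 2) = 6

After the edit, cleaning proceeds:
  sig4: a read changed (src6 -3->0) — executes, giving 4.
  sig5: a read changed (sig4 1->4) — executes, giving 4.
  sig7: a read changed (sig4 1->4; sig5 1->4) — executes, giving 8.
  sig12: a read changed (sig5 1->4) — executes, giving 4 — identical to its old value.
  sig17: a read changed (sig7 2->8) — executes, giving 6.
  sig20: a read changed (sig17 0->6) — executes, giving 6.
  sig23: a read changed (sig20 4->6) — executes, giving 4 — identical to its old value.
  sig25: dirty, but its reads are unchanged (sig2 unchanged, sig23 unchanged); cached 4 stands.
  sig32: a read changed (sig7 2->8) — executes, giving 12.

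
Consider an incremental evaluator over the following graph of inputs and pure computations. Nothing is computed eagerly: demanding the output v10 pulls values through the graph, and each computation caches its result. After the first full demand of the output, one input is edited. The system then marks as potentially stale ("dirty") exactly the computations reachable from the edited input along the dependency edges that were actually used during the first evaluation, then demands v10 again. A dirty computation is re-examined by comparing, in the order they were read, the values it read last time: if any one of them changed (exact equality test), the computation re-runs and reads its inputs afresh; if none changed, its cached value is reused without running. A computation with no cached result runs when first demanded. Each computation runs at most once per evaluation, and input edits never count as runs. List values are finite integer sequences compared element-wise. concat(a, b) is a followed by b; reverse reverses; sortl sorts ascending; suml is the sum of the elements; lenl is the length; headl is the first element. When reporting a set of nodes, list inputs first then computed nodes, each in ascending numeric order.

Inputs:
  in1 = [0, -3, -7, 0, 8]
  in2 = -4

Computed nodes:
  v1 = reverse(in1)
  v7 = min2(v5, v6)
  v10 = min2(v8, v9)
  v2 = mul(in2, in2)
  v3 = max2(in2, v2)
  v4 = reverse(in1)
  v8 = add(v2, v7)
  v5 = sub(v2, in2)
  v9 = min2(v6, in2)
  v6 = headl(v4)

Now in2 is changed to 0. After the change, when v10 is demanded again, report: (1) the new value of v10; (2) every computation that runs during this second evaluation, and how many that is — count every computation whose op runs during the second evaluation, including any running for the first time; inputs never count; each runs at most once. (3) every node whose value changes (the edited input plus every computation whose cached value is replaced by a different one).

Initial pass — values computed on the first demand:
  v2 = mul(-4, -4) = 16
  v4 = reverse([0, -3, -7, 0, 8]) = [8, 0, -7, -3, 0]
  v5 = sub(16, -4) = 20
  v6 = headl([8, 0, -7, -3, 0]) = 8
  v7 = min2(20, 8) = 8
  v8 = add(16, 8) = 24
  v9 = min2(8, -4) = -4
  v10 = min2(24, -4) = -4

Second demand — change propagation:
  v2: re-runs because in2 -4->0; in2 -4->0; new result 0.
  v5: re-runs because v2 16->0; in2 -4->0; new result 0.
  v7: re-runs because v5 20->0; new result 0.
  v8: re-runs because v2 16->0; v7 8->0; new result 0.
  v9: re-runs because in2 -4->0; new result 0.
  v10: re-runs because v8 24->0; v9 -4->0; new result 0.

v10 now evaluates to 0.
Run set: v2, v5, v7, v8, v9, v10 (6 run).
Changed values: in2, v2, v5, v7, v8, v9, v10.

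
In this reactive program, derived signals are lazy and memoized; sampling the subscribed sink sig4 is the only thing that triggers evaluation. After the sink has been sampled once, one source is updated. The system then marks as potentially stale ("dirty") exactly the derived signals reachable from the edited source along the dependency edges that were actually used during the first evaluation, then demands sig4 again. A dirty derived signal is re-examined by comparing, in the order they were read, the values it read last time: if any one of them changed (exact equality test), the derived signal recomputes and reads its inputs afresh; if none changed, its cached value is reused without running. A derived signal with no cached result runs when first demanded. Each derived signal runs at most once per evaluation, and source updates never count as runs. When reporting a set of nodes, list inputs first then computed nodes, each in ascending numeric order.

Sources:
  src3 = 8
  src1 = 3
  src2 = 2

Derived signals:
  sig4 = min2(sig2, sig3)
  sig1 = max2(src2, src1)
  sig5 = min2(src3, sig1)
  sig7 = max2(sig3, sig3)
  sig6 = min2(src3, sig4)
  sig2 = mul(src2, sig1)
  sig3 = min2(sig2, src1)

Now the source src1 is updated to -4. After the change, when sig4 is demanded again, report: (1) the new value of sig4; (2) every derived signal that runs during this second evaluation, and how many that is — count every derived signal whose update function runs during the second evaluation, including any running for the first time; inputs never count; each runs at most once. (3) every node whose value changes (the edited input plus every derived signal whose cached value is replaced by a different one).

Demanding sig4 again yields -4.
4 derived signals run: sig1, sig2, sig3, sig4.
The nodes whose values change: src1, sig1, sig2, sig3, sig4.

First demand of the output computes:
  sig1 = max2(2, 3) = 3
  sig2 = mul(2, 3) = 6
  sig3 = min2(6, 3) = 3
  sig4 = min2(6, 3) = 3

After the edit, cleaning proceeds:
  sig1: a read changed (src1 3->-4) — executes, giving 2.
  sig2: a read changed (sig1 3->2) — executes, giving 4.
  sig3: a read changed (sig2 6->4; src1 3->-4) — executes, giving -4.
  sig4: a read changed (sig2 6->4; sig3 3->-4) — executes, giving -4.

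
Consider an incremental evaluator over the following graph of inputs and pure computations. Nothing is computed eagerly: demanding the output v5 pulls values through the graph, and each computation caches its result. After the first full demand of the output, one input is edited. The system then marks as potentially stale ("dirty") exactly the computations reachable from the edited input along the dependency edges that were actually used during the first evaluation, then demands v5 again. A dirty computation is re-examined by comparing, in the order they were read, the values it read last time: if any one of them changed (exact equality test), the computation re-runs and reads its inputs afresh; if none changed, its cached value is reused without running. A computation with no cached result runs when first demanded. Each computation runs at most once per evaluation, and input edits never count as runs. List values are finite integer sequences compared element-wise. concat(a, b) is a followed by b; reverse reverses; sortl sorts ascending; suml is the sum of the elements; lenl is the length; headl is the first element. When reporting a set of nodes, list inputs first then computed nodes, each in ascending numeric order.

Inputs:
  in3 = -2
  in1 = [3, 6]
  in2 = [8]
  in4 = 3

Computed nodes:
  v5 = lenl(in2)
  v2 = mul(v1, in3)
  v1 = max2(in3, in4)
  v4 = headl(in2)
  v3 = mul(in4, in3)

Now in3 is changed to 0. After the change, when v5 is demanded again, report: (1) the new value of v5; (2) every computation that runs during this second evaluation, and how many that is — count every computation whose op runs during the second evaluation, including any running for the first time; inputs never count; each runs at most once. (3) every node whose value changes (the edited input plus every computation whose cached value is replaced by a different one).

v5 now evaluates to 1.
Run set: none (0 run).
Changed values: in3.
The important point: nothing the output needs ever reads in3, so the edit is invisible to it.

Initial pass — values computed on the first demand:
  v5 = lenl([8]) = 1

Second demand — change propagation:
  no demanded computation ever read in3, so the edit dirties nothing and nothing runs.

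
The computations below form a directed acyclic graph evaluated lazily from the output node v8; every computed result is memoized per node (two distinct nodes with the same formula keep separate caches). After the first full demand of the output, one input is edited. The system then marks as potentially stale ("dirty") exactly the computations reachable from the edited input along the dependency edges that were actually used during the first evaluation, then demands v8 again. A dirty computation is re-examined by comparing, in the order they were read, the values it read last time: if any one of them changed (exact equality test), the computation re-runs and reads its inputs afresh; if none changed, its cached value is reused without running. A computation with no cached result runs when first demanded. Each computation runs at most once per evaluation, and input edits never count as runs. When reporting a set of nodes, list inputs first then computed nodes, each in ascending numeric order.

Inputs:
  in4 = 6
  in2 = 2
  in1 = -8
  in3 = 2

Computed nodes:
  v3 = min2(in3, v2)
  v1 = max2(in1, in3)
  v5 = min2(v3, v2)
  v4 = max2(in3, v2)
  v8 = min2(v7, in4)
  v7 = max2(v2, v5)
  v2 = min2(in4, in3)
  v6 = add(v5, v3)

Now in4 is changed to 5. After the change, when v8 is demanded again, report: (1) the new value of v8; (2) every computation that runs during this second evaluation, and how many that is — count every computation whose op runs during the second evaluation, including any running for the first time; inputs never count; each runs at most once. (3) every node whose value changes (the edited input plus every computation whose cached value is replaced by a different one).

First demand of the output computes:
  v2 = min2(6, 2) = 2
  v3 = min2(2, 2) = 2
  v5 = min2(2, 2) = 2
  v7 = max2(2, 2) = 2
  v8 = min2(2, 6) = 2

After the edit, cleaning proceeds:
  v2: a read changed (in4 6->5) — executes, giving 2 — identical to its old value.
  v3: dirty, but its reads are unchanged (in3 unchanged, v2 unchanged); cached 2 stands.
  v5: dirty, but its reads are unchanged (v3 unchanged, v2 unchanged); cached 2 stands.
  v7: dirty, but its reads are unchanged (v2 unchanged, v5 unchanged); cached 2 stands.
  v8: a read changed (in4 6->5) — executes, giving 2 — identical to its old value.

Note where the cutoff bites: v3 is checked, finds nothing changed, and keeps its cache.

Demanding v8 again yields 2.
2 computations run: v2, v8.
The nodes whose values change: in4.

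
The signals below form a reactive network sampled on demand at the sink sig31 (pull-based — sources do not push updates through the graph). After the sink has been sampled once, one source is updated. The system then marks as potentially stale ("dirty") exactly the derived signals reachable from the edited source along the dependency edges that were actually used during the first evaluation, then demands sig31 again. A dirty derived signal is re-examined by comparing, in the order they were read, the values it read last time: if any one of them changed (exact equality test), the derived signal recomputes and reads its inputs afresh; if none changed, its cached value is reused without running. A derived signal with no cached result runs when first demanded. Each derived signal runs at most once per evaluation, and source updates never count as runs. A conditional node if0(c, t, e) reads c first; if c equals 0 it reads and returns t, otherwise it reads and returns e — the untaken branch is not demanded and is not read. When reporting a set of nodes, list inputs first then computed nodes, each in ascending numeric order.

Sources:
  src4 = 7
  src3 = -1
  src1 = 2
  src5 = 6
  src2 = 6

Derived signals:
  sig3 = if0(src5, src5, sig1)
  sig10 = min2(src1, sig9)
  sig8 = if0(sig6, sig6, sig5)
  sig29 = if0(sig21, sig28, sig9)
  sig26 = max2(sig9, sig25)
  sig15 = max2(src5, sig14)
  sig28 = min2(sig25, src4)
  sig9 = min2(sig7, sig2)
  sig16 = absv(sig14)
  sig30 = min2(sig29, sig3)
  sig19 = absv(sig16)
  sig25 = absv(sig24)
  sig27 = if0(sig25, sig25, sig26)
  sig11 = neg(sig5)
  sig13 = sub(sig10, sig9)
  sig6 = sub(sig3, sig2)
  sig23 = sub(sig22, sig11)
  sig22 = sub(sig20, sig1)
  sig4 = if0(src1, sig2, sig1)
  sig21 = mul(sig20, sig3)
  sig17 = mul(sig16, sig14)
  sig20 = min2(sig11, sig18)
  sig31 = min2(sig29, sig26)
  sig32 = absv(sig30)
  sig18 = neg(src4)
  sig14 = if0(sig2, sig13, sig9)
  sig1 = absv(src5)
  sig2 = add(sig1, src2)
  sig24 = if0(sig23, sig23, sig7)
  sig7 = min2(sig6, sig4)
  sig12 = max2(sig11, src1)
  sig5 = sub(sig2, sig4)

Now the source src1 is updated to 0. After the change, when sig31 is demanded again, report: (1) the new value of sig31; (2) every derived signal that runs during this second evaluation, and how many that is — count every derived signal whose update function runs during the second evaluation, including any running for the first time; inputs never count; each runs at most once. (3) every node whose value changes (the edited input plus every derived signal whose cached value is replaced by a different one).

sig31 now evaluates to -6.
Run set: sig4, sig5, sig7, sig11, sig20, sig23, sig24 (7 run).
Changed values: src1, sig4, sig5, sig11, sig23.
The important point: at sig9 every value read last time is unchanged, so the dirty flag clears without a run.

Initial pass — values computed on the first demand:
  sig1 = absv(6) = 6
  sig2 = add(6, 6) = 12
  sig3 = if0(src5=6 -> else branch sig1) = 6
  sig4 = if0(src1=2 -> else branch sig1) = 6
  sig5 = sub(12, 6) = 6
  sig6 = sub(6, 12) = -6
  sig7 = min2(-6, 6) = -6
  sig9 = min2(-6, 12) = -6
  sig11 = neg(6) = -6
  sig18 = neg(7) = -7
  sig20 = min2(-6, -7) = -7
  sig21 = mul(-7, 6) = -42
  sig22 = sub(-7, 6) = -13
  sig23 = sub(-13, -6) = -7
  sig24 = if0(sig23=-7 -> else branch sig7) = -6
  sig25 = absv(-6) = 6
  sig26 = max2(-6, 6) = 6
  sig29 = if0(sig21=-42 -> else branch sig9) = -6
  sig31 = min2(-6, 6) = -6

Second demand — change propagation:
  sig4: re-runs because src1 2->0; new result 12.
  sig5: re-runs because sig4 6->12; new result 0.
  sig7: re-runs because sig4 6->12; new result -6 (unchanged).
  sig9: re-examined; everything it read last time is the same (sig7 unchanged, sig2 unchanged) — cache -6 kept, no run.
  sig11: re-runs because sig5 6->0; new result 0.
  sig20: re-runs because sig11 -6->0; new result -7 (unchanged).
  sig21: re-examined; everything it read last time is the same (sig20 unchanged, sig3 unchanged) — cache -42 kept, no run.
  sig22: re-examined; everything it read last time is the same (sig20 unchanged, sig1 unchanged) — cache -13 kept, no run.
  sig23: re-runs because sig11 -6->0; new result -13.
  sig24: re-runs because sig23 -7->-13; new result -6 (unchanged).
  sig25: re-examined; everything it read last time is the same (sig24 unchanged) — cache 6 kept, no run.
  sig26: re-examined; everything it read last time is the same (sig9 unchanged, sig25 unchanged) — cache 6 kept, no run.
  sig29: re-examined; everything it read last time is the same (sig21 unchanged, sig9 unchanged) — cache -6 kept, no run.
  sig31: re-examined; everything it read last time is the same (sig29 unchanged, sig26 unchanged) — cache -6 kept, no run.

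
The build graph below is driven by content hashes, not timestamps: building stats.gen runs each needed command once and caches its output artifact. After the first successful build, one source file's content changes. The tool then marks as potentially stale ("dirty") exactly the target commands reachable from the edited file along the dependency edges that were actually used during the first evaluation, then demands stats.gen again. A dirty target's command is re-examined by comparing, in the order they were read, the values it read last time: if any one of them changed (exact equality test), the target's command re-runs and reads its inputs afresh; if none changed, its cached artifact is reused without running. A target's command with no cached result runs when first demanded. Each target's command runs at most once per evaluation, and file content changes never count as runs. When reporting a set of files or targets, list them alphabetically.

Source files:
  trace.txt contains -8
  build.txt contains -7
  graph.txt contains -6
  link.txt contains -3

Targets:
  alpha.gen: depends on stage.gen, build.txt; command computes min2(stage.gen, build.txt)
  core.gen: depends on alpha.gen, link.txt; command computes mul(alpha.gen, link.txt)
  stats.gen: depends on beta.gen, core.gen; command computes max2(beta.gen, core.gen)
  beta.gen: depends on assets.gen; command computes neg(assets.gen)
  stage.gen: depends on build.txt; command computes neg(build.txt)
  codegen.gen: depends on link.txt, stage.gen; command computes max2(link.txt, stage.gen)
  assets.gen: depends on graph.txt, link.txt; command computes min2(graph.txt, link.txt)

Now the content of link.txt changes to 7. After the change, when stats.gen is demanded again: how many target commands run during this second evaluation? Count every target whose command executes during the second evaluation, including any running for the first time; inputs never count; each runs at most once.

Run set: assets.gen, core.gen, stats.gen (3 run).
The important point: at beta.gen every value read last time is unchanged, so the dirty flag clears without a run.

Initial pass — values computed on the first demand:
  assets.gen = min2(-6, -3) = -6
  beta.gen = neg(-6) = 6
  stage.gen = neg(-7) = 7
  alpha.gen = min2(7, -7) = -7
  core.gen = mul(-7, -3) = 21
  stats.gen = max2(6, 21) = 21

Second demand — change propagation:
  assets.gen: re-runs because link.txt -3->7; new result -6 (unchanged).
  beta.gen: re-examined; everything it read last time is the same (assets.gen unchanged) — cache 6 kept, no run.
  core.gen: re-runs because link.txt -3->7; new result -49.
  stats.gen: re-runs because core.gen 21->-49; new result 6.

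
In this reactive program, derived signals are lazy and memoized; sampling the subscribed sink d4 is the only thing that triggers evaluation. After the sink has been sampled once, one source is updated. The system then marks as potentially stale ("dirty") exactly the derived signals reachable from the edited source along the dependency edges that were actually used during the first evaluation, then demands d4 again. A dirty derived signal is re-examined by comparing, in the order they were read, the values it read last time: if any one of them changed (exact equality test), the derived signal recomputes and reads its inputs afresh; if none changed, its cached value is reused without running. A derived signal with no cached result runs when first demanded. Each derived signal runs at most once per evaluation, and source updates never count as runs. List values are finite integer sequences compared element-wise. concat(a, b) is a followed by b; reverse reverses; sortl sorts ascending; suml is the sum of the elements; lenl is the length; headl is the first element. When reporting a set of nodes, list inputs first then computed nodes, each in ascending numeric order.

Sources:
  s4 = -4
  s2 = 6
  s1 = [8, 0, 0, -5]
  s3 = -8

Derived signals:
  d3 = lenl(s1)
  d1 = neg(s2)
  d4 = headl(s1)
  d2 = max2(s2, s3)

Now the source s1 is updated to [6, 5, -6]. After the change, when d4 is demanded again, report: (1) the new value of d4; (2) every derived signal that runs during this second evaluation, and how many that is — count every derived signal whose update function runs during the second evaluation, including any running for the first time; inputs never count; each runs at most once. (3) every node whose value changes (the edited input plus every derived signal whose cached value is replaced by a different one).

Demanding d4 again yields 6.
1 derived signals run: d4.
The nodes whose values change: s1, d4.

First demand of the output computes:
  d4 = headl([8, 0, 0, -5]) = 8

After the edit, cleaning proceeds:
  d4: a read changed (s1 [8, 0, 0, -5]->[6, 5, -6]) — executes, giving 6.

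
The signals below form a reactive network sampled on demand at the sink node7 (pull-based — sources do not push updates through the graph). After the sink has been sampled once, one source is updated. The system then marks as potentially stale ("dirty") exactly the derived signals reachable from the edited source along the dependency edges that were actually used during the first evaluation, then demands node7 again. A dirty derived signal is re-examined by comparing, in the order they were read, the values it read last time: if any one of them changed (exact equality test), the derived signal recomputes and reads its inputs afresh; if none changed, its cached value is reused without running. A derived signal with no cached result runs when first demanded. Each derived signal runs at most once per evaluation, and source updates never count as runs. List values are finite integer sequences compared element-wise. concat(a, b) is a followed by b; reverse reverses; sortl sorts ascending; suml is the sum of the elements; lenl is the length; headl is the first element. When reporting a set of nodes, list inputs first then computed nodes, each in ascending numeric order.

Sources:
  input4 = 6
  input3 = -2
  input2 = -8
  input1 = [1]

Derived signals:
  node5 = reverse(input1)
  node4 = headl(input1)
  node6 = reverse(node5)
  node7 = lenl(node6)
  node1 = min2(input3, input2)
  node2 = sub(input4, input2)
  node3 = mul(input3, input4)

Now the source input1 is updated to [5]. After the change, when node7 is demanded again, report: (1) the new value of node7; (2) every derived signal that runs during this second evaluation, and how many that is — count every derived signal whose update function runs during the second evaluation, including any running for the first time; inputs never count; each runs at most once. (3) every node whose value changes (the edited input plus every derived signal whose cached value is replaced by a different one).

Initial pass — values computed on the first demand:
  node5 = reverse([1]) = [1]
  node6 = reverse([1]) = [1]
  node7 = lenl([1]) = 1

Second demand — change propagation:
  node5: re-runs because input1 [1]->[5]; new result [5].
  node6: re-runs because node5 [1]->[5]; new result [5].
  node7: re-runs because node6 [1]->[5]; new result 1 (unchanged).

node7 now evaluates to 1.
Run set: node5, node6, node7 (3 run).
Changed values: input1, node5, node6.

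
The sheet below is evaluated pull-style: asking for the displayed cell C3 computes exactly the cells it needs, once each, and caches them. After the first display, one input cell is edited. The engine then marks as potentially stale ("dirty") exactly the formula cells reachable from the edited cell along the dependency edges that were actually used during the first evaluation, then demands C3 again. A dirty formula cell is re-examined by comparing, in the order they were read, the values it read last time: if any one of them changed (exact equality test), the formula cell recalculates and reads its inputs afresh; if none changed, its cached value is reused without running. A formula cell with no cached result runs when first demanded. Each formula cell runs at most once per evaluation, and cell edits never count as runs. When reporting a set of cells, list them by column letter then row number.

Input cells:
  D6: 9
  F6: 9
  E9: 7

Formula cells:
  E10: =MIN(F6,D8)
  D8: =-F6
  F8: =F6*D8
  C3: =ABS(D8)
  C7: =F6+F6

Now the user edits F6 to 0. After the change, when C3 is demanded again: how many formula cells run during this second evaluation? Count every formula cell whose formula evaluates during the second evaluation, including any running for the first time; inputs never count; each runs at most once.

2 formula cells run: C3, D8.

First demand of the output computes:
  D8 = -(9) = -9
  C3 = ABS(-9) = 9

After the edit, cleaning proceeds:
  D8: a read changed (F6 9->0) — executes, giving 0.
  C3: a read changed (D8 -9->0) — executes, giving 0.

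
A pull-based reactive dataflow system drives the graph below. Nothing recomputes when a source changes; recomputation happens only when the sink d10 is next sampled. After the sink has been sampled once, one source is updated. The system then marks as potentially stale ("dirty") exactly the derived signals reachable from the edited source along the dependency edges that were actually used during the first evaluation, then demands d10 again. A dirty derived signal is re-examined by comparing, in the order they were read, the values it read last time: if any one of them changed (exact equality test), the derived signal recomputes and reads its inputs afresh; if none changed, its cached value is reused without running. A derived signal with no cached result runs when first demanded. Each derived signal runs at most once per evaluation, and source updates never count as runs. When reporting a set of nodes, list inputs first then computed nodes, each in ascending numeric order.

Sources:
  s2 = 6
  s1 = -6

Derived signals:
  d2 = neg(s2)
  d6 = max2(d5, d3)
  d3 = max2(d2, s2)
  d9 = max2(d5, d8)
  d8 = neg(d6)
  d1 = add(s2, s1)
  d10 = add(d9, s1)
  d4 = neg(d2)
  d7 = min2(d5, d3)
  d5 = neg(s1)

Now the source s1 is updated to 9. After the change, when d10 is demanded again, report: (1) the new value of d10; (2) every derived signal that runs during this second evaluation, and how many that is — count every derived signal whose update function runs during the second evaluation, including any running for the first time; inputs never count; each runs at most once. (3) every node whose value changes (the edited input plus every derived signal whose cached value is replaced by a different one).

New value of d10: 3.
Derived signals that run: d5, d6, d9, d10 — 4 in total.
Values that change: s1, d5, d9, d10.
Key observation: the cutoff stops propagation at d8 — its inputs' values are unchanged, so it reuses its cache.

First evaluation (everything demanded from the output):
  d2 = neg(6) = -6
  d3 = max2(-6, 6) = 6
  d5 = neg(-6) = 6
  d6 = max2(6, 6) = 6
  d8 = neg(6) = -6
  d9 = max2(6, -6) = 6
  d10 = add(6, -6) = 0

Propagation after the edit:
  d5: runs — s1 -6->9; result -9.
  d6: runs — d5 6->-9; result 6 (same value as before).
  d8: checked — values it read are unchanged (d6 unchanged); reused cached -6 without running.
  d9: runs — d5 6->-9; result -6.
  d10: runs — d9 6->-6; s1 -6->9; result 3.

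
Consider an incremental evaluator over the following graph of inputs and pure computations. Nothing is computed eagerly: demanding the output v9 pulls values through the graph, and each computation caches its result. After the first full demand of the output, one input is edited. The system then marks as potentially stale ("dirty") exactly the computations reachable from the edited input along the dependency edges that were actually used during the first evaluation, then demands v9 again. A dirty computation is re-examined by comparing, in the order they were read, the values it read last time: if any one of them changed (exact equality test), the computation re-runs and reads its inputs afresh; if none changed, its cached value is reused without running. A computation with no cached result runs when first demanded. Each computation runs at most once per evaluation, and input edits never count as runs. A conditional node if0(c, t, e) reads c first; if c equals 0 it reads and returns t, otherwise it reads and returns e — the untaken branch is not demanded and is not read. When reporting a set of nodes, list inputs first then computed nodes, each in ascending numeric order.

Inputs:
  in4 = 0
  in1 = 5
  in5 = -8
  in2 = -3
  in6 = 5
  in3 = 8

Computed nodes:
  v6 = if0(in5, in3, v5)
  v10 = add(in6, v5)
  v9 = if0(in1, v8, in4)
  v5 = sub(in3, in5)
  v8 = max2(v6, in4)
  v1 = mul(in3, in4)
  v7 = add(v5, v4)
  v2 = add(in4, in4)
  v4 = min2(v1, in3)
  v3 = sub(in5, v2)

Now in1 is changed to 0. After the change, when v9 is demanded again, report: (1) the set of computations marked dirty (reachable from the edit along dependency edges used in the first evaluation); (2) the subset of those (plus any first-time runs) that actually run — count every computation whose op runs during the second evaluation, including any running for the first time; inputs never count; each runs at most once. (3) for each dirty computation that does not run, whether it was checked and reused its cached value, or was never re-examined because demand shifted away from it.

Dirty set: v9.
Run set: v5, v6, v8, v9 (4 run).
All dirty computations ended up running.
The important point: the flipped condition pulls in fresh nodes; v5, v6, v8 run for the first time.

Initial pass — values computed on the first demand:
  v9 = if0(in1=5 -> else branch in4) = 0

Second demand — change propagation:
  v5: newly demanded (no cache) — executes and yields 16.
  v6: newly demanded (no cache) — executes and yields 16.
  v8: newly demanded (no cache) — executes and yields 16.
  v9: re-runs because in1 5->0; new result 16.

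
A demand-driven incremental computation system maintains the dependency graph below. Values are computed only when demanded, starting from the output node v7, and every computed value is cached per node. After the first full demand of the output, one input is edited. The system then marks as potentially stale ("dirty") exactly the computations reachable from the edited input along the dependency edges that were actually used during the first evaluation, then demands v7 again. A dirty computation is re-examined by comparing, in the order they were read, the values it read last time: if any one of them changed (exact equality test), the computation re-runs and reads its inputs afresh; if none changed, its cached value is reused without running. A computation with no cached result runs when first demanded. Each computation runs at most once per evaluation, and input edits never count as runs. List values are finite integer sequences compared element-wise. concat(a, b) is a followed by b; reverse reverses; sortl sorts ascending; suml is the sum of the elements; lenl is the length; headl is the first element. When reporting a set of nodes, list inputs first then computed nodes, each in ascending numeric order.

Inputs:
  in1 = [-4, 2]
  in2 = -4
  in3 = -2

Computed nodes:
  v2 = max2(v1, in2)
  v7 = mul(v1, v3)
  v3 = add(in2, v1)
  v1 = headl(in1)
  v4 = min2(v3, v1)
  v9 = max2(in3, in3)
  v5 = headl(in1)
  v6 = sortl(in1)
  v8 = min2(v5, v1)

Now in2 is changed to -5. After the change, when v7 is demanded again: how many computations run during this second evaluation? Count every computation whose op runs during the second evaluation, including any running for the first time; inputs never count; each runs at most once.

Computations that run: v3, v7 — 2 in total.

First evaluation (everything demanded from the output):
  v1 = headl([-4, 2]) = -4
  v3 = add(-4, -4) = -8
  v7 = mul(-4, -8) = 32

Propagation after the edit:
  v3: runs — in2 -4->-5; result -9.
  v7: runs — v3 -8->-9; result 36.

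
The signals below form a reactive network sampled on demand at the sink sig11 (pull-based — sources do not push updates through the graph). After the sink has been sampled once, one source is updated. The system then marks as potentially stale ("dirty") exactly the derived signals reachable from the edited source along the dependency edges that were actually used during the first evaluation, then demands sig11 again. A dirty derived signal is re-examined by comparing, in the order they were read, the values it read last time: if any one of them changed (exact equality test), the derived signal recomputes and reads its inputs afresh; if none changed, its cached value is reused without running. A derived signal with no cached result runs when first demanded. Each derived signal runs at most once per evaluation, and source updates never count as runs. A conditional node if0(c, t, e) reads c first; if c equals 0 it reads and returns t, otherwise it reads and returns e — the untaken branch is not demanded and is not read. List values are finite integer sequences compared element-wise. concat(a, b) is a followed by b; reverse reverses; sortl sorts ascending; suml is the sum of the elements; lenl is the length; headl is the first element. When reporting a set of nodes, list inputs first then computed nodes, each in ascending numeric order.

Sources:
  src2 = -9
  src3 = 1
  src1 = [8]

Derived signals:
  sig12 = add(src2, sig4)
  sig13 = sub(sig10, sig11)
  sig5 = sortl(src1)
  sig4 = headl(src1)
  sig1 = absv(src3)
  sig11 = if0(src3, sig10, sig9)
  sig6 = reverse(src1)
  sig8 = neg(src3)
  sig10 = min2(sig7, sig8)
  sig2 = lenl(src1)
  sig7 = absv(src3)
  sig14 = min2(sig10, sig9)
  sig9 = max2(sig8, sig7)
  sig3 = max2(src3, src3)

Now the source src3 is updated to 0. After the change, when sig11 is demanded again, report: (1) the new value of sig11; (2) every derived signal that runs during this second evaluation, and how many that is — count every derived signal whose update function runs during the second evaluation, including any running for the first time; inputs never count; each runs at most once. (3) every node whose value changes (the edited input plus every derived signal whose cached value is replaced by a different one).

sig11 now evaluates to 0.
Run set: sig7, sig8, sig10, sig11 (4 run).
Changed values: src3, sig7, sig8, sig11.
The important point: the flipped condition redirects demand; sig9 is left stale, never re-checked.

Initial pass — values computed on the first demand:
  sig7 = absv(1) = 1
  sig8 = neg(1) = -1
  sig9 = max2(-1, 1) = 1
  sig11 = if0(src3=1 -> else branch sig9) = 1

Second demand — change propagation:
  sig7: re-runs because src3 1->0; new result 0.
  sig8: re-runs because src3 1->0; new result 0.
  sig9: dirty yet unreached — the second evaluation never asks for it.
  sig10: newly demanded (no cache) — executes and yields 0.
  sig11: re-runs because src3 1->0; new result 0.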